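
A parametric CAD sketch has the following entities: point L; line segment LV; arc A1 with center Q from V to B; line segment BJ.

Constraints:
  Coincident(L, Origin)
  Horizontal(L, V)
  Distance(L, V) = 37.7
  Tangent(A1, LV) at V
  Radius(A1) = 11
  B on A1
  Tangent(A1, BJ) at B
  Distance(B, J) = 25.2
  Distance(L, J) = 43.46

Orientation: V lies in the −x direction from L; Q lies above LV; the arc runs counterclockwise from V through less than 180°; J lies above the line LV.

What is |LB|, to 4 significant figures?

28.64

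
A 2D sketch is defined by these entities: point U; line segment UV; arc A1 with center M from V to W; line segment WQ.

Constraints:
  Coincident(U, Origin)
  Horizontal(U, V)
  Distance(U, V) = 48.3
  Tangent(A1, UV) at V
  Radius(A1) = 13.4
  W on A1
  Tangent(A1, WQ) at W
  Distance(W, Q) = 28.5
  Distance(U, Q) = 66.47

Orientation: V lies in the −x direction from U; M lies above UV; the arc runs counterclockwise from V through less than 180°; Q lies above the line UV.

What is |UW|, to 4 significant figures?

41.16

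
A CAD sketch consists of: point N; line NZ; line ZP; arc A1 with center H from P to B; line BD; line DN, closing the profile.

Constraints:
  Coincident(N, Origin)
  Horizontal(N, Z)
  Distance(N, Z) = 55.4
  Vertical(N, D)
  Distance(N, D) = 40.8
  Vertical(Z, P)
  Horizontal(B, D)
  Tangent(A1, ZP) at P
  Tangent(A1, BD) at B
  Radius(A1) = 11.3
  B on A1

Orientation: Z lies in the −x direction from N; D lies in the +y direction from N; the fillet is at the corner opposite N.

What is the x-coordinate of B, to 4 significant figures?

-44.10

The virtual corner opposite N is at (-55.40, 40.80). A1 meets ZP tangentially, so HP is at right angles to ZP and since A1 is tangent to BD there, HB ⟂ BD, with radius 11.3, so the center H sits 11.3 in from both sides at H = (-44.10, 29.50). That places the tangent points at P = (-55.40, 29.50) on ZP and B = (-44.10, 40.80) on BD. So B.x = -44.10.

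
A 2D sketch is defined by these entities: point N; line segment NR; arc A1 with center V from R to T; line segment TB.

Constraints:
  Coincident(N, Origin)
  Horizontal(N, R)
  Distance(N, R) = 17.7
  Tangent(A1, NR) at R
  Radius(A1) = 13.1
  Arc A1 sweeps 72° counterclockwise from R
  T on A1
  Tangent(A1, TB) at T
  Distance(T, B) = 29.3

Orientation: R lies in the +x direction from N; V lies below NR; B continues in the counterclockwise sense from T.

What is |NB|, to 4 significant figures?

37.11

N is at the origin; NR is horizontal with |NR| = 17.7 and R on the +x side, so R = (17.70, 0.000). The tangent condition forces VR to be normal to NR, so V = R + (0, -13.1) = (17.70, -13.10). On A1, R sits at bearing 90° from V; a 72° counterclockwise sweep puts T at bearing 162°, so T = V + 13.1·(cos 162°, sin 162°) = (5.241, -9.052). The tangent condition forces VT to be normal to TB, so TB runs along (−sin 162°, cos 162°); with |TB| = 29.3, B = (-3.813, -36.92). Then |NB| = |B − N| = 37.11.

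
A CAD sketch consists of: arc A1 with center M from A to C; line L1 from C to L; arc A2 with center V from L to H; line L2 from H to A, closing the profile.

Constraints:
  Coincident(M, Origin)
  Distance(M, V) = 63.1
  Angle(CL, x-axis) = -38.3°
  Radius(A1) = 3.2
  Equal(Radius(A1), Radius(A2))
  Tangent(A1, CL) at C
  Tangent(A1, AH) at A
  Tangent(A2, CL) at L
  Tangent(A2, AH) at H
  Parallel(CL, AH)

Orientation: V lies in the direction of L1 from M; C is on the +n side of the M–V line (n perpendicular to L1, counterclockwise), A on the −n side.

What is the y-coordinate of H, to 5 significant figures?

-41.619

The slot axis is L1's direction at -38.3°, so u = (cos -38.3°, sin -38.3°) = (0.78478, -0.61978) and n = (−sin -38.3°, cos -38.3°) = (0.61978, 0.78478). M is at the origin and V lies 63.1 along u from M, so V = 63.1·u = (49.519, -39.108). Tangency of A1 to both parallel lines with radius 3.2 puts C and A at M ± 3.2·n: C = (1.9833, 2.5113), A = (-1.9833, -2.5113). Equal radii place L and H the same way about V: L = V + 3.2·n = (51.503, -36.597), H = V − 3.2·n = (47.536, -41.619). So H.y = -41.619.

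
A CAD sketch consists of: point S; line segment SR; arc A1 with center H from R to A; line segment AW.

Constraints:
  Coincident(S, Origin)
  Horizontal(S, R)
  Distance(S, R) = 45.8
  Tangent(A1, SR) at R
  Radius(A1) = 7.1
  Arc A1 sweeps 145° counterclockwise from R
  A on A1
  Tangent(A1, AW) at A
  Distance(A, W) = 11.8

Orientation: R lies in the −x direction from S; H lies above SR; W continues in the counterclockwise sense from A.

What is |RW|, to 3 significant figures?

20.5

On A1, R sits at bearing -90° from H; a 145° counterclockwise sweep puts A at bearing 55°, so A = H + 7.1·(cos 55°, sin 55°) = (-41.7, 12.9). The tangent condition forces HA to be normal to AW, so AW runs along (−sin 55°, cos 55°); with |AW| = 11.8, W = (-51.4, 19.7). Then |RW| = |W − R| = 20.5.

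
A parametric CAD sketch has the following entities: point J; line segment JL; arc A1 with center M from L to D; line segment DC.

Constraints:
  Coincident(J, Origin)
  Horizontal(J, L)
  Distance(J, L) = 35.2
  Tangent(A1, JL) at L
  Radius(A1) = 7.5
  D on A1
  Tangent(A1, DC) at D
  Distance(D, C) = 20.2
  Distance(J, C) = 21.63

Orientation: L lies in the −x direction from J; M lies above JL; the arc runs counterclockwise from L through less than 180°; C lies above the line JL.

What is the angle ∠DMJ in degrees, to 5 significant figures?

36.022°

J is at the origin; JL is horizontal with |JL| = 35.2 and L on the −x side, so L = (-35.200, 0.0000). The tangent condition forces ML to be normal to JL, so M = L + (0, 7.5) = (-35.200, 7.5000). Since MD ⟂ DC (tangency), |MC| = √(7.5² + 20.2²) = 21.547 regardless of where D sits on A1. So C lies on both circle(J, 21.63) and circle(M, 21.547); the above-JL intersection is C = (-15.163, 15.425). D is the foot of the tangent from C: D = (-30.186, 1.9220).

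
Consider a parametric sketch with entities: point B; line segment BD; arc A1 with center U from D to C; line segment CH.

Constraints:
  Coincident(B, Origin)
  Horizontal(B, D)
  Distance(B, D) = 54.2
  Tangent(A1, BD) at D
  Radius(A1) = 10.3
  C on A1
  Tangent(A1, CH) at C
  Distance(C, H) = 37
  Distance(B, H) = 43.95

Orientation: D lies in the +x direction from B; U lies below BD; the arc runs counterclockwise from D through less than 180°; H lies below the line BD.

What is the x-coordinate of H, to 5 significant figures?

25.486

Checks: B = (0.00, 0.00) ✓; B.y = 0.00, D.y = 0.00 ✓; |UC| = 10.30 ✓; ∠(UC, CH) = 90.00° ✓; |CH| = 37.00 ✓; |BH| = 43.95 ✓.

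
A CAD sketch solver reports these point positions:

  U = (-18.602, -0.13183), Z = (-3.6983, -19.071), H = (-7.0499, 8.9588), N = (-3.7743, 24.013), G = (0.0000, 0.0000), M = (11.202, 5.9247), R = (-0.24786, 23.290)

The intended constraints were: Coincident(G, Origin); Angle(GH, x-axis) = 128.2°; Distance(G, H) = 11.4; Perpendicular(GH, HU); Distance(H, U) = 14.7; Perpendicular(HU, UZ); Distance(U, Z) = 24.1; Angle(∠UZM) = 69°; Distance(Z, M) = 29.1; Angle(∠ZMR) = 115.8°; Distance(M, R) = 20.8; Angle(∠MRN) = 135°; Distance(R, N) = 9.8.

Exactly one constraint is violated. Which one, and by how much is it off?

Distance(R, N) = 9.8 — off by 6.20.

G = (0.00, 0.00) ✓; GH at 128.2° ✓; |GH| = 11.40 ✓; ∠(GH, HU) = 90.00° ✓; |HU| = 14.70 ✓; ∠(HU, UZ) = 90.00° ✓; |UZ| = 24.10 ✓; ∠UZM = 69.00° ✓; |ZM| = 29.10 ✓; ∠ZMR = 115.8° ✓; |MR| = 20.80 ✓; ∠MRN = 135.0° ✓; |RN| = 3.600 ✗.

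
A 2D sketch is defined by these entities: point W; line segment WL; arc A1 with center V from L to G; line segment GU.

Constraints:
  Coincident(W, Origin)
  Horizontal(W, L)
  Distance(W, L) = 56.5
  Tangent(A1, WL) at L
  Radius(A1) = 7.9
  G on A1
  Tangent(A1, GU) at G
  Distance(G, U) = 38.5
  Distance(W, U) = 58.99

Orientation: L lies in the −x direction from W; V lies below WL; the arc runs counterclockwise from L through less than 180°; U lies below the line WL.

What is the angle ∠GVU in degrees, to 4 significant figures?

78.40°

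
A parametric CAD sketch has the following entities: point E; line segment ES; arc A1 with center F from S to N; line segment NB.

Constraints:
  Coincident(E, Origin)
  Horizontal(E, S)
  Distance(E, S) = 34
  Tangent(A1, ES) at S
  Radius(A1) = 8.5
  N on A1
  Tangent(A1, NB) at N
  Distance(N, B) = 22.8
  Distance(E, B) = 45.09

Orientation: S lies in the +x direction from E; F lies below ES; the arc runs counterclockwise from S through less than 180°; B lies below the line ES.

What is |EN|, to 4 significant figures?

27.80

E is at the origin; E and S share the same y with |ES| = 34.0 and S on the +x side, so S = (34.00, 0.000). Since A1 is tangent to ES there, FS ⟂ ES, so F = S + (0, -8.5) = (34.00, -8.500). Since FN ⟂ NB (tangency), |FB| = √(8.5² + 22.8²) = 24.33 regardless of where N sits on A1. So B lies on both circle(E, 45.09) and circle(F, 24.33); the below-ES intersection is B = (31.09, -32.66). N is the foot of the tangent from B: N = (25.74, -10.50).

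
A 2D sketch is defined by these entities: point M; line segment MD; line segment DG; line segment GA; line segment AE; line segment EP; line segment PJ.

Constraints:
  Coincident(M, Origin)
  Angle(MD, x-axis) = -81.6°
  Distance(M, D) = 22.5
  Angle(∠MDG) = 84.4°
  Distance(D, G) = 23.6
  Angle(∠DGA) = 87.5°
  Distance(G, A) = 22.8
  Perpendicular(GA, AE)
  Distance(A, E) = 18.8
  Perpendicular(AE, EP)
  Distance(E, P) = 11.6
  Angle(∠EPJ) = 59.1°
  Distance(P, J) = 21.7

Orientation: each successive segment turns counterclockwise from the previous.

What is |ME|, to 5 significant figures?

1.6847

M is at the origin; MD runs at -81.6° with length 22.5, so D = (3.2869, -22.259). ∠MDG = 84.4° gives DG at 14.000° from the x-axis; with |DG| = 23.6, G = (26.186, -16.549). ∠DGA = 87.5° gives GA at 106.50° from the x-axis; with |GA| = 22.8, A = (19.710, 5.3118). GA is perpendicular to AE, so AE runs at -163.50°; with |AE| = 18.8, E = (1.6845, -0.027669). Then |ME| = |E − M| = 1.6847.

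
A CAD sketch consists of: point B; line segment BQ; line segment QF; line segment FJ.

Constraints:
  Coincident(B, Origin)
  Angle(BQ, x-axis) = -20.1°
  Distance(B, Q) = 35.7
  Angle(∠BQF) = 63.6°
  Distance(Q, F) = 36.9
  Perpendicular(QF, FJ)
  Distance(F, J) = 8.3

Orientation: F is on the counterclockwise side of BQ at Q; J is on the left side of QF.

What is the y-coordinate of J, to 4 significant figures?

23.50

∠BQF = 63.6°, so QF runs at -20.1° + (180° − 63.6°) = 96.30° from the x-axis; with |QF| = 36.9, F = Q + 36.9·(cos 96.30°, sin 96.30°) = (29.48, 24.41). The perpendicularity gives FJ at right angles to QF; with |FJ| = 8.3 on the left of QF, J = F + 8.3·(-0.9940, -0.1097) = (21.23, 23.50). So J.y = 23.50.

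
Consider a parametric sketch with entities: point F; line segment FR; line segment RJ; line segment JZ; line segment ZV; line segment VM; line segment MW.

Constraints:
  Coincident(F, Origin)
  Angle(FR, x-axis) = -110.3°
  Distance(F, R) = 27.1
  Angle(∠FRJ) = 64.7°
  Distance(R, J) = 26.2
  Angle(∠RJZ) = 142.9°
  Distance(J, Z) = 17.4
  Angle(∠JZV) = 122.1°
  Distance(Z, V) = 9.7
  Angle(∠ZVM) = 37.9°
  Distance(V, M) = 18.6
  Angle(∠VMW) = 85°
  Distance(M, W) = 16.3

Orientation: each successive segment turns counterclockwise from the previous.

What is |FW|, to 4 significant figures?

42.21

F is at the origin; FR runs at -110.3° with length 27.1, so R = (-9.402, -25.42). ∠FRJ = 64.7° gives RJ at 5.000° from the x-axis; with |RJ| = 26.2, J = (16.70, -23.13). ∠RJZ = 142.9° gives JZ at 42.10° from the x-axis; with |JZ| = 17.4, Z = (29.61, -11.47). ∠JZV = 122.1° gives ZV at 100.0° from the x-axis; with |ZV| = 9.7, V = (27.92, -1.915). ∠ZVM = 37.9° gives VM at -117.9° from the x-axis; with |VM| = 18.6, M = (19.22, -18.35). ∠VMW = 85.0° gives MW at -22.90° from the x-axis; with |MW| = 16.3, W = (34.24, -24.70). Then |FW| = |W − F| = 42.21.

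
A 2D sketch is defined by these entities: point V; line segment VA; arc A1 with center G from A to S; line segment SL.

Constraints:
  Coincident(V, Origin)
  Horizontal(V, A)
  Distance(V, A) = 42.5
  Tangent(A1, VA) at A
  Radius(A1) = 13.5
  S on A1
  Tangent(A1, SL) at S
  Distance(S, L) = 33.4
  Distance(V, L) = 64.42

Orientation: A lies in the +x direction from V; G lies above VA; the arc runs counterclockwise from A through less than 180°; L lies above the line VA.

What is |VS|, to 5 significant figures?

58.028

Checks: |GS| = 13.50 ✓; ∠(GS, SL) = 90.00° ✓; |SL| = 33.40 ✓; |VL| = 64.42 ✓.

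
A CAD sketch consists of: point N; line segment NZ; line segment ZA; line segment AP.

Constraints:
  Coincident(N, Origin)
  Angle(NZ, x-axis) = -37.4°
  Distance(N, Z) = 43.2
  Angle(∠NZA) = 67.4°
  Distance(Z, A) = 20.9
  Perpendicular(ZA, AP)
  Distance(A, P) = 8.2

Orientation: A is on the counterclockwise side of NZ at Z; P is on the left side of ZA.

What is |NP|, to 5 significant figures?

31.973

N is at the origin; NZ runs at -37.4° with length 43.2, so Z = 43.2·(cos -37.4°, sin -37.4°) = (34.319, -26.239). ∠NZA = 67.4°, so ZA runs at -37.4° + (180° − 67.4°) = 75.200° from the x-axis; with |ZA| = 20.9, A = Z + 20.9·(cos 75.200°, sin 75.200°) = (39.658, -6.0320). ZA ⟂ AP; with |AP| = 8.2 on the left of ZA, P = A + 8.2·(-0.96682, 0.25545) = (31.730, -3.9374). Then |NP| = |P − N| = 31.973.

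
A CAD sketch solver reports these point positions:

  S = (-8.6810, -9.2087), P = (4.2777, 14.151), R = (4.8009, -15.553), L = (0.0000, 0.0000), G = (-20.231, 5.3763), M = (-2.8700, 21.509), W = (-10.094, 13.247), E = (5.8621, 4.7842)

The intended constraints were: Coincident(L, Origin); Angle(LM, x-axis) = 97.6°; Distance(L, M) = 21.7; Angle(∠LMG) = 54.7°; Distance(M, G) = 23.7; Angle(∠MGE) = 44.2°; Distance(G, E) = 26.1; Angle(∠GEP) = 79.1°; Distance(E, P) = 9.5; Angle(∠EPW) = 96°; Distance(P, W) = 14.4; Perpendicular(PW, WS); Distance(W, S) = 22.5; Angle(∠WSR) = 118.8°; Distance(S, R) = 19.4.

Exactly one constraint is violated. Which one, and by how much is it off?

Distance(S, R) = 19.4 — off by 4.50.

L = (0.00, 0.00) ✓; LM at 97.60° ✓; |LM| = 21.70 ✓; ∠LMG = 54.70° ✓; |MG| = 23.70 ✓; ∠MGE = 44.20° ✓; |GE| = 26.10 ✓; ∠GEP = 79.10° ✓; |EP| = 9.500 ✓; ∠EPW = 96.00° ✓; |PW| = 14.40 ✓; ∠(PW, WS) = 90.00° ✓; |WS| = 22.50 ✓; ∠WSR = 118.8° ✓; |SR| = 14.90 ✗.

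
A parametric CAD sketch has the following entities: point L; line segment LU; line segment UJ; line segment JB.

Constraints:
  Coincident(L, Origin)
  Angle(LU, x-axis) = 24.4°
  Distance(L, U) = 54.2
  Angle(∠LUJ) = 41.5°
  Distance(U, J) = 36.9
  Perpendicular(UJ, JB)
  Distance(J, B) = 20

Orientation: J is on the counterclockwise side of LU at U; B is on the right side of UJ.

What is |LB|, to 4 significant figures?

56.04

∠LUJ = 41.5°, so UJ runs at 24.4° + (180° − 41.5°) = 162.9° from the x-axis; with |UJ| = 36.9, J = U + 36.9·(cos 162.9°, sin 162.9°) = (14.09, 33.24). UJ ⟂ JB; with |JB| = 20.0 on the right of UJ, B = J + 20.0·(0.2940, 0.9558) = (19.97, 52.36). Then |LB| = |B − L| = 56.04.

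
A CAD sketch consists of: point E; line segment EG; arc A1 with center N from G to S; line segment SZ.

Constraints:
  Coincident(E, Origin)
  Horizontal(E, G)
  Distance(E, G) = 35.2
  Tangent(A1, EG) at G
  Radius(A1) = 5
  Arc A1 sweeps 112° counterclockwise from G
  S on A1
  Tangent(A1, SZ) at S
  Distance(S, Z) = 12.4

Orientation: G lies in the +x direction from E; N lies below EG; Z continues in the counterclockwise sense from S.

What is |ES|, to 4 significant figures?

31.33

The tangent condition forces NG to be normal to EG, so N = G + (0, -5) = (35.20, -5.000). On A1, G sits at bearing 90° from N; a 112° counterclockwise sweep puts S at bearing 202°, so S = N + 5.0·(cos 202°, sin 202°) = (30.56, -6.873). Then |ES| = |S − E| = 31.33.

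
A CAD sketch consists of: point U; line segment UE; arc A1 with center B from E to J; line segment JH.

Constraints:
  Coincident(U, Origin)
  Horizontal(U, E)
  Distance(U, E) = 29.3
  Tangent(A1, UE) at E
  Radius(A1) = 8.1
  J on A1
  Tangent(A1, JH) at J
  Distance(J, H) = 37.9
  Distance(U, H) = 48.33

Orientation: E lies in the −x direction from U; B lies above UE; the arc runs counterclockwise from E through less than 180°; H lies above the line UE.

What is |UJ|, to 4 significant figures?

22.46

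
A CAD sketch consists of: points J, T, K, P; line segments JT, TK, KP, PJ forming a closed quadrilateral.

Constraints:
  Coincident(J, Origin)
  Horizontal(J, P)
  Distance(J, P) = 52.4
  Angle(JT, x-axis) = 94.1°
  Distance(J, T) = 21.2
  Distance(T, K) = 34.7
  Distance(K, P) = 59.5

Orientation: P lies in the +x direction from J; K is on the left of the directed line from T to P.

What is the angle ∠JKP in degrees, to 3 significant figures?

55.3°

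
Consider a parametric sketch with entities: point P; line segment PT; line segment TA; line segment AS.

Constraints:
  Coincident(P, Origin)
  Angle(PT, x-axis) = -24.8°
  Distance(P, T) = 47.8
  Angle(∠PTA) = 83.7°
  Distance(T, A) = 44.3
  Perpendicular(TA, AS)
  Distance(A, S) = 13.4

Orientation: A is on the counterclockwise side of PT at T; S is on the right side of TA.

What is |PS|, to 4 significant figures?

72.36

∠PTA = 83.7°, so TA runs at -24.8° + (180° − 83.7°) = 71.50° from the x-axis; with |TA| = 44.3, A = T + 44.3·(cos 71.50°, sin 71.50°) = (57.45, 21.96). TA is perpendicular to AS; with |AS| = 13.4 on the right of TA, S = A + 13.4·(0.9483, -0.3173) = (70.16, 17.71). Then |PS| = |S − P| = 72.36.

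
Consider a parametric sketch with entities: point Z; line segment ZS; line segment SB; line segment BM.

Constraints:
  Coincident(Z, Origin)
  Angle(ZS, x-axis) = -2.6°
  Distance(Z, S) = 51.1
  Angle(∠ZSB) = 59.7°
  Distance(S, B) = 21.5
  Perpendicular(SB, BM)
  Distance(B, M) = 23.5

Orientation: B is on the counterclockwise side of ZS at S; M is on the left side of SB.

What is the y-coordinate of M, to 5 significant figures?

5.7941

Z is at the origin; ZS runs at -2.6° with length 51.1, so S = 51.1·(cos -2.6°, sin -2.6°) = (51.047, -2.3180). ∠ZSB = 59.7°, so SB runs at -2.6° + (180° − 59.7°) = 117.70° from the x-axis; with |SB| = 21.5, B = S + 21.5·(cos 117.70°, sin 117.70°) = (41.053, 16.718). SB ⟂ BM; with |BM| = 23.5 on the left of SB, M = B + 23.5·(-0.88539, -0.46484) = (20.247, 5.7941). So M.y = 5.7941.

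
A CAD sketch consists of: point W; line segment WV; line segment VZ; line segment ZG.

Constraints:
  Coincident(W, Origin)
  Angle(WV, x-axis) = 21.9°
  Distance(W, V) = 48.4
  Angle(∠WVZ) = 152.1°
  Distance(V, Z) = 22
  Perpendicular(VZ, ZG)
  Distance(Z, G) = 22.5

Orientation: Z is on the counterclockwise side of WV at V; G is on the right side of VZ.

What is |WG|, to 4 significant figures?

78.96

W is at the origin; WV runs at 21.9° with length 48.4, so V = 48.4·(cos 21.9°, sin 21.9°) = (44.91, 18.05). ∠WVZ = 152.1°, so VZ runs at 21.9° + (180° − 152.1°) = 49.80° from the x-axis; with |VZ| = 22.0, Z = V + 22.0·(cos 49.80°, sin 49.80°) = (59.11, 34.86). VZ is perpendicular to ZG; with |ZG| = 22.5 on the right of VZ, G = Z + 22.5·(0.7638, -0.6455) = (76.29, 20.33). Then |WG| = |G − W| = 78.96.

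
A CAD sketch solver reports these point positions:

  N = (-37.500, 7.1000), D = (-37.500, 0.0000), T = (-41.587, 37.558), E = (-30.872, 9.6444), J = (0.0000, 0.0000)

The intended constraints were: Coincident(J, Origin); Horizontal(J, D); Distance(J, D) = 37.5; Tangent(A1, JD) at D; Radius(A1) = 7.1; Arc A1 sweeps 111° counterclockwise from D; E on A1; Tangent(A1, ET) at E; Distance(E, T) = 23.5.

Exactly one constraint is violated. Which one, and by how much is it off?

Distance(E, T) = 23.5 — off by 6.40.

J = (0.00, 0.00) ✓; J.y = 0.00, D.y = 0.00 ✓; |JD| = 37.50 ✓; ∠(ND, DJ) = 90.00° ✓; |ND| = 7.100 ✓; bearing(N→E) − bearing(N→D) = 111.0° ✓; |NE| = 7.100 ✓; ∠(NE, ET) = 90.00° ✓; |ET| = 29.90 ✗.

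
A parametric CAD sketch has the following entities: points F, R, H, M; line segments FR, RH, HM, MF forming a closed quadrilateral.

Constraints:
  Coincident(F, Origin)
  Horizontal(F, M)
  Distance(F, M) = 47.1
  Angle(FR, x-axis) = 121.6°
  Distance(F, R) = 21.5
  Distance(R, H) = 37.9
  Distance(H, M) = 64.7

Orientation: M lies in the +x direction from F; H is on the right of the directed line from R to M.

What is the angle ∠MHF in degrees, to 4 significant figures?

35.59°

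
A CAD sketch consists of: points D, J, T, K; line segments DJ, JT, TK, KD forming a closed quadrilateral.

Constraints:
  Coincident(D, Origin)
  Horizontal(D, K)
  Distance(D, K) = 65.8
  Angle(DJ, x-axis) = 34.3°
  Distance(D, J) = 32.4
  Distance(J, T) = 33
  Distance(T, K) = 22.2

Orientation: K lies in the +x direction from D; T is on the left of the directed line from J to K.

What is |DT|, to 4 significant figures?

63.32

D is at the origin; DK is horizontal with |DK| = 65.8 and K in +x, so K = (65.8, 0). DJ runs at 34.3° with |DJ| = 32.4, so J = (26.77, 18.26). T is determined by |JT| = 33.0 and |TK| = 22.2 together: it lies at the intersection of circle(J, 33.0) and circle(K, 22.2). With |JK| = 43.09, the foot of the radical line on JK is 28.46 from J and the perpendicular offset is √(33.0² − 28.46²) = 16.70. Taking the left-of-JK solution: T = (59.62, 21.32).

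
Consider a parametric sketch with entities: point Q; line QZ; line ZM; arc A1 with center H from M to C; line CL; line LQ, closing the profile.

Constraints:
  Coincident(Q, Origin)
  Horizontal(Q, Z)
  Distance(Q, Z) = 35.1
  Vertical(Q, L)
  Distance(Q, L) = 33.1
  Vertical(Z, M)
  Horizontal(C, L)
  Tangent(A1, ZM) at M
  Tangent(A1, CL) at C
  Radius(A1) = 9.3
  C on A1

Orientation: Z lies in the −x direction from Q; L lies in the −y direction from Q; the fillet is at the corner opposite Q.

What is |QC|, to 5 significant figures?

41.967

Q is at the origin; Q and Z share the same y with |QZ| = 35.1 and Z on the −x side, so Z = (-35.100, 0.0000). Q and L share the same x with |QL| = 33.1 and L on the −y side, so L = (0.0000, -33.100). The virtual corner opposite Q is at (-35.100, -33.100). Tangency of A1 to ZM means the radius HM is perpendicular to ZM and tangency of A1 to CL means the radius HC is perpendicular to CL, with radius 9.3, so the center H sits 9.3 in from both sides at H = (-25.800, -23.800). That places the tangent points at M = (-35.100, -23.800) on ZM and C = (-25.800, -33.100) on CL. Then |QC| = |C − Q| = 41.967.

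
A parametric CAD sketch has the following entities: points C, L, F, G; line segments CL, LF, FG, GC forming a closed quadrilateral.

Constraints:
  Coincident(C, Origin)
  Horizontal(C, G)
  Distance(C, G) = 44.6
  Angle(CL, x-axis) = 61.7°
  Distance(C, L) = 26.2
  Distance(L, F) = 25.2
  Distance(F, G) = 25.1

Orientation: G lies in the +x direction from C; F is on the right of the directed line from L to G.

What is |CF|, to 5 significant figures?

19.556

C is at the origin; CG is horizontal with |CG| = 44.6 and G in +x, so G = (44.6, 0). CL runs at 61.7° with |CL| = 26.2, so L = (12.421, 23.069). F is determined by |LF| = 25.2 and |FG| = 25.1 together: it lies at the intersection of circle(L, 25.2) and circle(G, 25.1). With |LG| = 39.593, the foot of the radical line on LG is 19.860 from L and the perpendicular offset is √(25.2² − 19.860²) = 15.512. Taking the right-of-LG solution: F = (19.525, -1.1096).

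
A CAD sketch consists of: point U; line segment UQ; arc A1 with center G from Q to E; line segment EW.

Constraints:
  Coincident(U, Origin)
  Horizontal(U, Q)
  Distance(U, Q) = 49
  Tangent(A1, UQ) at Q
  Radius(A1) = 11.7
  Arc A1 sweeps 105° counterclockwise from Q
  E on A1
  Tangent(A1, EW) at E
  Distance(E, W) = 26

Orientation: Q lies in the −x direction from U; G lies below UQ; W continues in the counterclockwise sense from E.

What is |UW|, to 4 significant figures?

66.76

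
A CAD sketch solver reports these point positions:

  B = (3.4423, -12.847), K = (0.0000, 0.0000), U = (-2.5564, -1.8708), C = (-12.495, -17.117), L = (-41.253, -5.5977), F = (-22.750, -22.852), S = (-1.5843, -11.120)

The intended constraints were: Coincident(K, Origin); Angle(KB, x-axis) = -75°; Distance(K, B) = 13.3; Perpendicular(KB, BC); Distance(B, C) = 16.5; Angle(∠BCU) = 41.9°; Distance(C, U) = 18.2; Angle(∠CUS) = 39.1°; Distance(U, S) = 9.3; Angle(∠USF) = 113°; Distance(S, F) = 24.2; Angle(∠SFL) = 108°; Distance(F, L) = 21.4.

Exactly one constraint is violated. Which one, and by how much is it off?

Distance(F, L) = 21.4 — off by 3.90.

K = (0.00, 0.00) ✓; KB at -75.00° ✓; |KB| = 13.30 ✓; ∠(KB, BC) = 90.00° ✓; |BC| = 16.50 ✓; ∠BCU = 41.90° ✓; |CU| = 18.20 ✓; ∠CUS = 39.10° ✓; |US| = 9.300 ✓; ∠USF = 113.0° ✓; |SF| = 24.20 ✓; ∠SFL = 108.0° ✓; |FL| = 25.30 ✗.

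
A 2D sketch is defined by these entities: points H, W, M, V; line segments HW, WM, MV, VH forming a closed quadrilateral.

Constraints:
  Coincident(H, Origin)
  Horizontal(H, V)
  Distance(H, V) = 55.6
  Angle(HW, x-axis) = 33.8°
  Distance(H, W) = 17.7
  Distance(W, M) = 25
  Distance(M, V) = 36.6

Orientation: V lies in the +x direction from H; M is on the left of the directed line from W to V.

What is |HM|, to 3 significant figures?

42.5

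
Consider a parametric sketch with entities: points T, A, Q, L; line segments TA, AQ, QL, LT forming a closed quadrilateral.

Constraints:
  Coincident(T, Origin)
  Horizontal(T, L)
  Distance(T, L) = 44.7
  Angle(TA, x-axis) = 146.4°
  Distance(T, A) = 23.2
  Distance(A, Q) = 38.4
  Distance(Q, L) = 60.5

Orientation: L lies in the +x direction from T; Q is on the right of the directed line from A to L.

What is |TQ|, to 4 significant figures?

26.74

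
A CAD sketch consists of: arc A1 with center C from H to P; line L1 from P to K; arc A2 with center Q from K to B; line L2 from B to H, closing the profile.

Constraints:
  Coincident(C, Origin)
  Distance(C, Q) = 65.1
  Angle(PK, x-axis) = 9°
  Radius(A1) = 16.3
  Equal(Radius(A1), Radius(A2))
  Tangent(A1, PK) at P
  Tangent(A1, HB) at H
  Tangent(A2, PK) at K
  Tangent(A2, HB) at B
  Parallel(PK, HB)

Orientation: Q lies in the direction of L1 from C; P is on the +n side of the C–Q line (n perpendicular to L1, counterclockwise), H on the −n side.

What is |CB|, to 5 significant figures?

67.110

The slot axis is L1's direction at 9.0°, so u = (cos 9.0°, sin 9.0°) = (0.98769, 0.15643) and n = (−sin 9.0°, cos 9.0°) = (-0.15643, 0.98769). C is at the origin and Q lies 65.1 along u from C, so Q = 65.1·u = (64.299, 10.184). Tangency of A1 to both parallel lines with radius 16.3 puts P and H at C ± 16.3·n: P = (-2.5499, 16.099), H = (2.5499, -16.099). Equal radii place K and B the same way about Q: K = Q + 16.3·n = (61.749, 26.283), B = Q − 16.3·n = (66.848, -5.9154). Then |CB| = |B − C| = 67.110.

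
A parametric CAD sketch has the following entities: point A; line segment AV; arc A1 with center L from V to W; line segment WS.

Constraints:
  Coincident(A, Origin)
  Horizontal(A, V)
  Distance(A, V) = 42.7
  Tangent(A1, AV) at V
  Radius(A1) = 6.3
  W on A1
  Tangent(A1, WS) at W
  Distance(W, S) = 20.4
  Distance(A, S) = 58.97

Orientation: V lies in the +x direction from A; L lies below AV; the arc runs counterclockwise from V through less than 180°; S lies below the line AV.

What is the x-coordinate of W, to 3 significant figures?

38.5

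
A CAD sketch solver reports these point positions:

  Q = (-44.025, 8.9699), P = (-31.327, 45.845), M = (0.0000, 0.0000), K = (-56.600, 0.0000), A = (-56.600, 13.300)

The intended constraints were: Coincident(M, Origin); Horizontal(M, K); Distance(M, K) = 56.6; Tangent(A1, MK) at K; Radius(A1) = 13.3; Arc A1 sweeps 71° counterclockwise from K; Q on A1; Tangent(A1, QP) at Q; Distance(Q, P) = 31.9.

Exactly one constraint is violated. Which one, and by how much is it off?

Distance(Q, P) = 31.9 — off by 7.10.

M = (0.00, 0.00) ✓; M.y = 0.00, K.y = 0.00 ✓; |MK| = 56.60 ✓; ∠(AK, KM) = 90.00° ✓; |AK| = 13.30 ✓; bearing(A→Q) − bearing(A→K) = 71.00° ✓; |AQ| = 13.30 ✓; ∠(AQ, QP) = 90.00° ✓; |QP| = 39.00 ✗.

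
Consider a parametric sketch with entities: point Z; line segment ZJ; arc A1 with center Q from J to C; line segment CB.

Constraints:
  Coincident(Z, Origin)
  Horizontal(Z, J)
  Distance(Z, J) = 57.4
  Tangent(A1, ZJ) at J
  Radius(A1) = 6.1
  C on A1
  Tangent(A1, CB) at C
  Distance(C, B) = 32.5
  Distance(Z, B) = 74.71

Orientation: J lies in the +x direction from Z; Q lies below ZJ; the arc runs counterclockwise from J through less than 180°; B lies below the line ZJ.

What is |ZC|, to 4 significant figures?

52.43

Checks: Z = (0.00, 0.00) ✓; |QC| = 6.100 ✓; ∠(QC, CB) = 90.00° ✓; |CB| = 32.50 ✓; |ZB| = 74.71 ✓.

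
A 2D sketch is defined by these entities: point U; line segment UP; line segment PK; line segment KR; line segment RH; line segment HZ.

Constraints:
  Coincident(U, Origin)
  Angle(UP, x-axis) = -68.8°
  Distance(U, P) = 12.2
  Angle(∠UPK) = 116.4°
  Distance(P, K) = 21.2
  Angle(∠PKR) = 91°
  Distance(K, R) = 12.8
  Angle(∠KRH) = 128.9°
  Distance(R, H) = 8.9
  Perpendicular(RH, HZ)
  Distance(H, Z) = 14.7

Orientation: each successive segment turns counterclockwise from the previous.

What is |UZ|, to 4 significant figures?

11.22

U is at the origin; UP runs at -68.8° with length 12.2, so P = (4.412, -11.37). ∠UPK = 116.4° gives PK at -5.200° from the x-axis; with |PK| = 21.2, K = (25.52, -13.30). ∠PKR = 91.0° gives KR at 83.80° from the x-axis; with |KR| = 12.8, R = (26.91, -0.5706). ∠KRH = 128.9° gives RH at 134.9° from the x-axis; with |RH| = 8.9, H = (20.62, 5.734). RH ⟂ HZ, so HZ runs at -135.1°; with |HZ| = 14.7, Z = (10.21, -4.643). Then |UZ| = |Z − U| = 11.22.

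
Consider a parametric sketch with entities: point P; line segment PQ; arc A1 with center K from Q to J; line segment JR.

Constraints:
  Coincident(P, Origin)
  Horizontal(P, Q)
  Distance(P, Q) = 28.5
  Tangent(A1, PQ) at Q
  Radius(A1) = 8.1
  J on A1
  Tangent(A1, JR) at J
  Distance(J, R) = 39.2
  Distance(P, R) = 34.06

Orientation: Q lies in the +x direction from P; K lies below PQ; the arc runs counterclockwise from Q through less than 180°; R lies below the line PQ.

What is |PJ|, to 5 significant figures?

22.336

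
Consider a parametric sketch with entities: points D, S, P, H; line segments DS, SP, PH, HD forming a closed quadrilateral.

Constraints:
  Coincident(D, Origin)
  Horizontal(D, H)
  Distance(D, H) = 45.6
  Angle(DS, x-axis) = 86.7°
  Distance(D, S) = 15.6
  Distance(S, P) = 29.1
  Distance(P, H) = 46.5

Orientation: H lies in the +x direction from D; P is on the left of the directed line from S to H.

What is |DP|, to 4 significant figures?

42.77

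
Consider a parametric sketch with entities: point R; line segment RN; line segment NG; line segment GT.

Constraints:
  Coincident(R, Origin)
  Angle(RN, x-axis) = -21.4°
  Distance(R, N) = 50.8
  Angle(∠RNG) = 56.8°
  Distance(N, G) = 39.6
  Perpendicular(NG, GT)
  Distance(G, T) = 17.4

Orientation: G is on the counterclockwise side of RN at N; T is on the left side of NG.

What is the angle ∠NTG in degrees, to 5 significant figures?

66.280°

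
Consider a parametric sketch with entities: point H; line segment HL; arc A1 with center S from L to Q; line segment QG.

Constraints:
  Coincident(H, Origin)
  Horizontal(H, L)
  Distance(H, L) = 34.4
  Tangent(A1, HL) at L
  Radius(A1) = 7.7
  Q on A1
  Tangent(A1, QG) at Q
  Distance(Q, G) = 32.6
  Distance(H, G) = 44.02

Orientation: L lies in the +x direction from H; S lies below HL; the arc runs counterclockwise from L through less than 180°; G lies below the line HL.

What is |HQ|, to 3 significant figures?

27.6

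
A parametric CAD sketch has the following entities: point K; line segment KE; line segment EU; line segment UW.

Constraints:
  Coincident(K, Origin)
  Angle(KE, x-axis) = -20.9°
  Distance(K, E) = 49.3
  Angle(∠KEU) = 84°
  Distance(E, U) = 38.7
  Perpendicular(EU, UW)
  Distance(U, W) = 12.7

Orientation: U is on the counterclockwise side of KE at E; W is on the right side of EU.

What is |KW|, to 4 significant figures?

70.26

∠KEU = 84.0°, so EU runs at -20.9° + (180° − 84.0°) = 75.10° from the x-axis; with |EU| = 38.7, U = E + 38.7·(cos 75.10°, sin 75.10°) = (56.01, 19.81). EU is perpendicular to UW; with |UW| = 12.7 on the right of EU, W = U + 12.7·(0.9664, -0.2571) = (68.28, 16.55). Then |KW| = |W − K| = 70.26.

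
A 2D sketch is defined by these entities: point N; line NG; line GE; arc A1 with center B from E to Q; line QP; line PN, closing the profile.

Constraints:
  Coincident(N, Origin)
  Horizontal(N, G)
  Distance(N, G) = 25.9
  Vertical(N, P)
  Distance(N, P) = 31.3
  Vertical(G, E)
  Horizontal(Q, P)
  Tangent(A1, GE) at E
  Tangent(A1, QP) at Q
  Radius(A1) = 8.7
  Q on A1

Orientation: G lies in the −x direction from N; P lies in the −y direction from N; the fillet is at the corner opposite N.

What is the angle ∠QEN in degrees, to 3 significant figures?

86.1°

N is at the origin; N and G share the same y with |NG| = 25.9 and G on the −x side, so G = (-25.9, 0.00). NP is vertical with |NP| = 31.3 and P on the −y side, so P = (0.00, -31.3). The virtual corner opposite N is at (-25.9, -31.3). Since A1 is tangent to GE there, BE ⟂ GE and the tangent condition forces BQ to be normal to QP, with radius 8.7, so the center B sits 8.7 in from both sides at B = (-17.2, -22.6). That places the tangent points at E = (-25.9, -22.6) on GE and Q = (-17.2, -31.3) on QP. Then cos ∠QEN = EQ·EN / (|EQ||EN|), giving 86.1°.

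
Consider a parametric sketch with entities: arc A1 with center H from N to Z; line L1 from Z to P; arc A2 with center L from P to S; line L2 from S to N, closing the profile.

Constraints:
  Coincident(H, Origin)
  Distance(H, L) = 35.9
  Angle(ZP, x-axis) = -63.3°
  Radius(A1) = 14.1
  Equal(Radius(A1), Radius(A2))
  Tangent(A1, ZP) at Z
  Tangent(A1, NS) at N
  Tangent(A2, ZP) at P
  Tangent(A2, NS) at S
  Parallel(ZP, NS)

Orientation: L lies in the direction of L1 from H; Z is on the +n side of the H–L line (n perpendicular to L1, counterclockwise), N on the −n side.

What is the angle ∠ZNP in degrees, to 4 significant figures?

51.85°

Tangency of A1 to both parallel lines with radius 14.1 puts Z and N at H ± 14.1·n: Z = (12.60, 6.335), N = (-12.60, -6.335). Equal radii place P and S the same way about L: P = L + 14.1·n = (28.73, -25.74), S = L − 14.1·n = (3.534, -38.41). Then cos ∠ZNP = NZ·NP / (|NZ||NP|), giving 51.85°.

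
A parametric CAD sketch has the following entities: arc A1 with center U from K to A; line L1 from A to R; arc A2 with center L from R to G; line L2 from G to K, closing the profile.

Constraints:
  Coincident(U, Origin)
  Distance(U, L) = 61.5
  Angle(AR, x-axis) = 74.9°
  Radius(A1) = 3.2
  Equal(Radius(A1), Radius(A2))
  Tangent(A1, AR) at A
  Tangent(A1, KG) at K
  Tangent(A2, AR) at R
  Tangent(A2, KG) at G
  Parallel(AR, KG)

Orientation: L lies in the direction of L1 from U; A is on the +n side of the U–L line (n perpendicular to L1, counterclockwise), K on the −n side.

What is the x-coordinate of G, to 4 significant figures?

19.11

The slot axis is L1's direction at 74.9°, so u = (cos 74.9°, sin 74.9°) = (0.2605, 0.9655) and n = (−sin 74.9°, cos 74.9°) = (-0.9655, 0.2605). U is at the origin and L lies 61.5 along u from U, so L = 61.5·u = (16.02, 59.38). Tangency of A1 to both parallel lines with radius 3.2 puts A and K at U ± 3.2·n: A = (-3.090, 0.8336), K = (3.090, -0.8336). Equal radii place R and G the same way about L: R = L + 3.2·n = (12.93, 60.21), G = L − 3.2·n = (19.11, 58.54). So G.x = 19.11.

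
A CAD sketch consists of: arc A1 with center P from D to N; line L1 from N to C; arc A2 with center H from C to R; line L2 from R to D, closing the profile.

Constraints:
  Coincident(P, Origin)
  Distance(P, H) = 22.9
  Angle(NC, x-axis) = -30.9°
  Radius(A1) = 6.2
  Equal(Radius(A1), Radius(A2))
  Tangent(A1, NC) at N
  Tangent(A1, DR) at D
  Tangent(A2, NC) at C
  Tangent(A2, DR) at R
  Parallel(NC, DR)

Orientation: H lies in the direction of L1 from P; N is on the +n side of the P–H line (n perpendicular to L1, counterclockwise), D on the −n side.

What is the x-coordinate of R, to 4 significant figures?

16.47

The slot axis is L1's direction at -30.9°, so u = (cos -30.9°, sin -30.9°) = (0.8581, -0.5135) and n = (−sin -30.9°, cos -30.9°) = (0.5135, 0.8581). P is at the origin and H lies 22.9 along u from P, so H = 22.9·u = (19.65, -11.76). Tangency of A1 to both parallel lines with radius 6.2 puts N and D at P ± 6.2·n: N = (3.184, 5.320), D = (-3.184, -5.320). Equal radii place C and R the same way about H: C = H + 6.2·n = (22.83, -6.440), R = H − 6.2·n = (16.47, -17.08). So R.x = 16.47.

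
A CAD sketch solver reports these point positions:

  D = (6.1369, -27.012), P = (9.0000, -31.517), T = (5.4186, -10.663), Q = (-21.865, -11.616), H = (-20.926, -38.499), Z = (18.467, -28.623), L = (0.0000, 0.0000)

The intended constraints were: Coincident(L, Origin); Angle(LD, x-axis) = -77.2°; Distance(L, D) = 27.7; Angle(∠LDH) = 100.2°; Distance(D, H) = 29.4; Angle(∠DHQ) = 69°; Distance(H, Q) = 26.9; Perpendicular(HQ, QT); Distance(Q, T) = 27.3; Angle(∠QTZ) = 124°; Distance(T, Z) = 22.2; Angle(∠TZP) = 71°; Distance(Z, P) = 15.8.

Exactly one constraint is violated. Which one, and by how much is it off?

Distance(Z, P) = 15.8 — off by 5.90.

L = (0.00, 0.00) ✓; LD at -77.20° ✓; |LD| = 27.70 ✓; ∠LDH = 100.2° ✓; |DH| = 29.40 ✓; ∠DHQ = 69.00° ✓; |HQ| = 26.90 ✓; ∠(HQ, QT) = 90.00° ✓; |QT| = 27.30 ✓; ∠QTZ = 124.0° ✓; |TZ| = 22.20 ✓; ∠TZP = 71.00° ✓; |ZP| = 9.899 ✗.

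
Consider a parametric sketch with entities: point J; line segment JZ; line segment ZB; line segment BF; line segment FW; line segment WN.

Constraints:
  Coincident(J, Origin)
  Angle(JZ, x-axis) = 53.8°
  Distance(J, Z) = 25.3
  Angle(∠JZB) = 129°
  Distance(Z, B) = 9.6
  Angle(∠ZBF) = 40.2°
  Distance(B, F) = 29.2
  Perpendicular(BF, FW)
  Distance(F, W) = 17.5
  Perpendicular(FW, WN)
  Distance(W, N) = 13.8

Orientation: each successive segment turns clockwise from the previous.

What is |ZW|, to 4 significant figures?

24.62

∠ZBF = 40.2° gives BF at -137.0° from the x-axis; with |BF| = 29.2, F = (3.175, 0.9707). BF is perpendicular to FW, so FW runs at 133.0°; with |FW| = 17.5, W = (-8.760, 13.77). Then |ZW| = |W − Z| = 24.62.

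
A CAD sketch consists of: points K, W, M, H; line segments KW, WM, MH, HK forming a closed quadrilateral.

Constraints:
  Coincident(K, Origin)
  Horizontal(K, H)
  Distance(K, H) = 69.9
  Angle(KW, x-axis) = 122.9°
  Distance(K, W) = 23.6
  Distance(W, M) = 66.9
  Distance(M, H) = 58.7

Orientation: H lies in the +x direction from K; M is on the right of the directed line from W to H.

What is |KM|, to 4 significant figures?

43.30

Checks: |WM| = 66.90 ✓; |MH| = 58.70 ✓.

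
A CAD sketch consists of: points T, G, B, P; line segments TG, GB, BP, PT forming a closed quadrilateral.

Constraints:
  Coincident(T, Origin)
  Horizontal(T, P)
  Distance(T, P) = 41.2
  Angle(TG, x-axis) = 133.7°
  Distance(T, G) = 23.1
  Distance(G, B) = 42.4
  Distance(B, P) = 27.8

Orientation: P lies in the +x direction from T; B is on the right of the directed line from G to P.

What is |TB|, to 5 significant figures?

19.482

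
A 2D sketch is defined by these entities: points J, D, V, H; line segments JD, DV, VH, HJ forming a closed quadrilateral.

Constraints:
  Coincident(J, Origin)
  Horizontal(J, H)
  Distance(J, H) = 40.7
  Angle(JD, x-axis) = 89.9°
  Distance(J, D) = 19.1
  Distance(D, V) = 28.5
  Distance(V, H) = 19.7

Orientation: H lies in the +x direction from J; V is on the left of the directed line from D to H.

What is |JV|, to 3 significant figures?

32.1

J is at the origin; JH is horizontal with |JH| = 40.7 and H in +x, so H = (40.7, 0). JD runs at 89.9° with |JD| = 19.1, so D = (0.0333, 19.1). V is determined by |DV| = 28.5 and |VH| = 19.7 together: it lies at the intersection of circle(D, 28.5) and circle(H, 19.7). With |DH| = 44.9, the foot of the radical line on DH is 27.2 from D and the perpendicular offset is √(28.5² − 27.2²) = 8.56. Taking the left-of-DH solution: V = (28.3, 15.3).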